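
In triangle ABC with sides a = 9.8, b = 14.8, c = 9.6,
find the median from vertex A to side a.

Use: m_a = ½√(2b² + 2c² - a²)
m_a = ½√(2·14.8² + 2·9.6² - 9.8²)
m_a = ½√(438.08 + 184.32 - 96.04) = ½√526.36 = 11.47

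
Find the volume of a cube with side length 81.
Volume = s³
Volume = 81³
Volume = 531441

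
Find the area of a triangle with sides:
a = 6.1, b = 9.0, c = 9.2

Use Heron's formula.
s = (a+b+c)/2 = (6.1+9.0+9.2)/2 = 12.15
A = √(s(s-a)(s-b)(s-c)) = √(12.15·6.05·3.15·2.95)
A = √683.068 = 26.14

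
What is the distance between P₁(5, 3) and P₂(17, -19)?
Using the distance formula: d = sqrt((x₂-x₁)² + (y₂-y₁)²)
dx = 17 - 5 = 12
dy = (-19) - 3 = -22
d = sqrt(12² + (-22)²) = sqrt(144 + 484) = sqrt(628) = 25.06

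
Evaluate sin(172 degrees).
sin(172 degrees) = 0.1392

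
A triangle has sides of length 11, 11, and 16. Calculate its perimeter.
Perimeter = sum of all sides
Perimeter = 11 + 11 + 16
Perimeter = 38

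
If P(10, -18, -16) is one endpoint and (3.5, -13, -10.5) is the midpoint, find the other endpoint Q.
Q = (2×3.5 - 10, 2×(-13) - (-18), 2×(-10.5) - (-16)) = (-3, -8, -5)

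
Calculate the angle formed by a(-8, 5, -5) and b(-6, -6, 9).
a·b = -27, |a|² = 114, |b|² = 153
cos θ = -27/√17442 ≈ -0.2044
θ ≈ 101.8°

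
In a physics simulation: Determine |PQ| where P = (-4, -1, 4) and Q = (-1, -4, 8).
d = √[(3)² + (-3)² + (4)²] = √34 = 5.831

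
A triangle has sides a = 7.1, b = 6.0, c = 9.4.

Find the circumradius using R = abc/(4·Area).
s = (a+b+c)/2 = 11.25
Area = √(s(s-a)(s-b)(s-c)) = √(11.25·4.15·5.25·1.85) = 21.2944
R = abc/(4·Area) = (7.1·6.0·9.4)/(4·21.2944) = 400.44/85.1776 = 4.701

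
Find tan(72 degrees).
tan(72 degrees) = 3.0777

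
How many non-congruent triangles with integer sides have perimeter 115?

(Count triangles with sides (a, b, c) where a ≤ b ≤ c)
With a ≤ b ≤ c and a + b + c = 115, the triangle inequality a + b > c gives c < 115/2, so c ≤ 57.
Iterate a from 1 to ⌊p/3⌋ = 38; for each a, b ranges from a to ⌊(p−a)/2⌋ with c = p − a − b, keeping only c ≥ b.
Triples: (1, 57, 57), (2, 56, 57), (3, 55, 57), …
Count = 290 triangles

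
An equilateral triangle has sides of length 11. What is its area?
Area = (sqrt(3)/4) * s²
Area = (sqrt(3)/4) * 11²
Area = (sqrt(3)/4) * 121
Area = 52.39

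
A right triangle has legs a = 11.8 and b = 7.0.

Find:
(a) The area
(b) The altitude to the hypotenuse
(a) Area = ½ab = ½·11.8·7.0 = 41.3
(b) Hypotenuse c = √(11.8² + 7.0²) = √188.24 = 13.7201
    Area = ½·c·h_c  →  h_c = 2·Area/c = 2·41.3/13.7201 = 6.02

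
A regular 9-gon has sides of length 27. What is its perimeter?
Perimeter = number of sides * side length
Perimeter = 9 * 27
Perimeter = 243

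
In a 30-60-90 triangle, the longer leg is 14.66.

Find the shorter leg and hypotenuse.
In a 30-60-90 triangle, sides are in ratio 1 : √3 : 2.
Long leg = short leg·√3  →  short leg = 14.66/√3 = 8.464
Hypotenuse = 2·(short leg) = 2·14.66/√3 = 16.93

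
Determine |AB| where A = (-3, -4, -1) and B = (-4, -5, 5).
d = √[(-1)² + (-1)² + (6)²] = √38 = 6.164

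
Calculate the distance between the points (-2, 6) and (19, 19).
Using the distance formula: d = sqrt((x₂-x₁)² + (y₂-y₁)²)
dx = 19 - (-2) = 21
dy = 19 - 6 = 13
d = sqrt(21² + 13²) = sqrt(441 + 169) = sqrt(610) = 24.70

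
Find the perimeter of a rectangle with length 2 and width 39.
Perimeter = 2 * (length + width)
Perimeter = 2 * (2 + 39)
Perimeter = 2 * 41
Perimeter = 82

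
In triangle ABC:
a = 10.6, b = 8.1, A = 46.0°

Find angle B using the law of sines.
sin(B)/b = sin(A)/a
sin(B) = b·sin(A)/a = 8.1·sin(46.0°)/10.6 = 0.549684
B = arcsin(0.549684) = 33.35°  (b ≤ a, so B ≤ A and the acute solution is unique)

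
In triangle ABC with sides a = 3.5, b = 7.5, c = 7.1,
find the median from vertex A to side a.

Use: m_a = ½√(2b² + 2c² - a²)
m_a = ½√(2·7.5² + 2·7.1² - 3.5²)
m_a = ½√(112.5 + 100.82 - 12.25) = ½√201.07 = 7.09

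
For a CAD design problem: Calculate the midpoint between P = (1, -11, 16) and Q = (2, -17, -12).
Midpoint = ((1+2)/2, (-11-17)/2, (16-12)/2) = (1.5, -14, 2)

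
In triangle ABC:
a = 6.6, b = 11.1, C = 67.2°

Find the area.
Using A = ½ab·sin(C):
A = ½·6.6·11.1·sin(67.2°) = ½·73.26·0.921863 = 33.77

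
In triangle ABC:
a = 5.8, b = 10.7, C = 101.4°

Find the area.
Using A = ½ab·sin(C):
A = ½·5.8·10.7·sin(101.4°) = ½·62.06·0.980271 = 30.42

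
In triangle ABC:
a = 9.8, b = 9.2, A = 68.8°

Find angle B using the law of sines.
sin(B)/b = sin(A)/a
sin(B) = b·sin(A)/a = 9.2·sin(68.8°)/9.8 = 0.875243
B = arcsin(0.875243) = 61.07°  (b ≤ a, so B ≤ A and the acute solution is unique)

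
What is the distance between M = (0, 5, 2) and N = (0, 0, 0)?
d = √[(0)² + (-5)² + (-2)²] = √29 = 5.385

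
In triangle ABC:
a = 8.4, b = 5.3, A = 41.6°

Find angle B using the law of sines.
sin(B)/b = sin(A)/a
sin(B) = b·sin(A)/a = 5.3·sin(41.6°)/8.4 = 0.418906
B = arcsin(0.418906) = 24.77°  (b ≤ a, so B ≤ A and the acute solution is unique)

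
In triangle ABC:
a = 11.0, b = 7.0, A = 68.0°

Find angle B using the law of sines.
sin(B)/b = sin(A)/a
sin(B) = b·sin(A)/a = 7.0·sin(68.0°)/11.0 = 0.590026
B = arcsin(0.590026) = 36.16°  (b ≤ a, so B ≤ A and the acute solution is unique)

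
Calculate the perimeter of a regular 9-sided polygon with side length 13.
Perimeter = number of sides * side length
Perimeter = 9 * 13
Perimeter = 117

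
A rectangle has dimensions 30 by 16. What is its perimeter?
Perimeter = 2 * (length + width)
Perimeter = 2 * (30 + 16)
Perimeter = 2 * 46
Perimeter = 92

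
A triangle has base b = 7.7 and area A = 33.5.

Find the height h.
A = ½bh  →  h = 2A/b
h = 2·33.5/7.7 = 8.701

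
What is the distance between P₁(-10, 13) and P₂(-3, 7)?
Using the distance formula: d = sqrt((x₂-x₁)² + (y₂-y₁)²)
dx = (-3) - (-10) = 7
dy = 7 - 13 = -6
d = sqrt(7² + (-6)²) = sqrt(49 + 36) = sqrt(85) = 9.22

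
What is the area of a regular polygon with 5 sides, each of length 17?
For a regular 5-gon with side length s = 17:
Apothem a = s / (2*tan(pi/5)) = 17 / (2*tan(pi/5)) ≈ 11.6992
Perimeter P = 5 * 17 = 85
Area = (1/2) * P * a = (1/2) * 85 * 11.6992 = 497.22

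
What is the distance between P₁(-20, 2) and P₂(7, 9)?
Using the distance formula: d = sqrt((x₂-x₁)² + (y₂-y₁)²)
dx = 7 - (-20) = 27
dy = 9 - 2 = 7
d = sqrt(27² + 7²) = sqrt(729 + 49) = sqrt(778) = 27.89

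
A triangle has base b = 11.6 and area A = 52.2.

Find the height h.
A = ½bh  →  h = 2A/b
h = 2·52.2/11.6 = 9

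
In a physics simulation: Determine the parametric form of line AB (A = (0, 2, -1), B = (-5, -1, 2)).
Direction vector d = B - A = (-5, -3, 3)
x = 0 - 5t, y = 2 - 3t, z = -1 + 3t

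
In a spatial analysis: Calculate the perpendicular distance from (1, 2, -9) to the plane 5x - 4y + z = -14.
d = |5(1) + (-4)(2) + 1(-9) - (-14)| / √(5² + (-4)² + 1²) = 2/√42 = 0.3086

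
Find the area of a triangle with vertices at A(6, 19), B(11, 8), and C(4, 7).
Using the coordinate formula: Area = (1/2)|x₁(y₂-y₃) + x₂(y₃-y₁) + x₃(y₁-y₂)|
Area = (1/2)|6(8-7) + 11(7-19) + 4(19-8)|
Area = (1/2)|6*1 + 11*(-12) + 4*11|
Area = (1/2)|6 + (-132) + 44|
Area = (1/2)*82 = 41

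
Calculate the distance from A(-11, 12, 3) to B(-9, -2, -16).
d = √[(2)² + (-14)² + (-19)²] = √561 = 23.69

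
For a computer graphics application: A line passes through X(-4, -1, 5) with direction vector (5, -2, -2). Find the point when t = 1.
P(1) = (-4 + 5(1), -1 + (-2)(1), 5 + (-2)(1)) = (1, -3, 3)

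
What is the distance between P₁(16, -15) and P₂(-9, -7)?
Using the distance formula: d = sqrt((x₂-x₁)² + (y₂-y₁)²)
dx = (-9) - 16 = -25
dy = (-7) - (-15) = 8
d = sqrt((-25)² + 8²) = sqrt(625 + 64) = sqrt(689) = 26.25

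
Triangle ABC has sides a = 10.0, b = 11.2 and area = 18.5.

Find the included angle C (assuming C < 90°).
Area = ½ab·sin(C)  →  sin(C) = 2·Area/(ab)
sin(C) = 2·18.5/(10.0·11.2) = 0.330357
C = arcsin(0.330357) = 19.29°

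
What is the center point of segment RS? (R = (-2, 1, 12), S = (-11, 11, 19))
Midpoint = ((-2-11)/2, (1+11)/2, (12+19)/2) = (-6.5, 6, 15.5)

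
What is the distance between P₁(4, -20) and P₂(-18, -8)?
Using the distance formula: d = sqrt((x₂-x₁)² + (y₂-y₁)²)
dx = (-18) - 4 = -22
dy = (-8) - (-20) = 12
d = sqrt((-22)² + 12²) = sqrt(484 + 144) = sqrt(628) = 25.06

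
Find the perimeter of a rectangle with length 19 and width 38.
Perimeter = 2 * (length + width)
Perimeter = 2 * (19 + 38)
Perimeter = 2 * 57
Perimeter = 114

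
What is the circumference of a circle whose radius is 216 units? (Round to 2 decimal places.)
Circumference = 2 * pi * r
Circumference = 2 * pi * 216
Circumference = 1357.17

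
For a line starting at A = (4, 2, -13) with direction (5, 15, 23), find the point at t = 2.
P(2) = (4 + 5(2), 2 + 15(2), -13 + 23(2)) = (14, 32, 33)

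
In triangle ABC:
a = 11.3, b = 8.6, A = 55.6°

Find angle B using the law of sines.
sin(B)/b = sin(A)/a
sin(B) = b·sin(A)/a = 8.6·sin(55.6°)/11.3 = 0.627962
B = arcsin(0.627962) = 38.9°  (b ≤ a, so B ≤ A and the acute solution is unique)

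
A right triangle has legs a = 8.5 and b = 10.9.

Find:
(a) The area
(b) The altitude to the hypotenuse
(a) Area = ½ab = ½·8.5·10.9 = 46.325
(b) Hypotenuse c = √(8.5² + 10.9²) = √191.06 = 13.8224
    Area = ½·c·h_c  →  h_c = 2·Area/c = 2·46.325/13.8224 = 6.703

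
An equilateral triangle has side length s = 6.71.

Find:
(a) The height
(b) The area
(a) Height h = s·√3/2 = 6.71·√3/2 = 5.811
(b) Area = (√3/4)·s² = (√3/4)·6.71² = (√3/4)·45.0241 = 19.5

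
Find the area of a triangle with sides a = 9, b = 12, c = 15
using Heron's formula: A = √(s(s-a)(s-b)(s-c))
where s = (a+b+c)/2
s = (9+12+15)/2 = 18
A = √(18·9·6·3) = √2916 = 54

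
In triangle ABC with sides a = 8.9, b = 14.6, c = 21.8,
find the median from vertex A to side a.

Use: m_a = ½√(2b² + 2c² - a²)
m_a = ½√(2·14.6² + 2·21.8² - 8.9²)
m_a = ½√(426.32 + 950.48 - 79.21) = ½√1297.59 = 18.01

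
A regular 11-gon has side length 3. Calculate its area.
For a regular 11-gon with side length s = 3:
Apothem a = s / (2*tan(pi/11)) = 3 / (2*tan(pi/11)) ≈ 5.1085
Perimeter P = 11 * 3 = 33
Area = (1/2) * P * a = (1/2) * 33 * 5.1085 = 84.29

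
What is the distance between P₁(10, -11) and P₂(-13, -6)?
Using the distance formula: d = sqrt((x₂-x₁)² + (y₂-y₁)²)
dx = (-13) - 10 = -23
dy = (-6) - (-11) = 5
d = sqrt((-23)² + 5²) = sqrt(529 + 25) = sqrt(554) = 23.54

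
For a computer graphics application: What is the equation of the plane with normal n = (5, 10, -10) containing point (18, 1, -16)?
d = n·P = (5)(18) + (10)(1) + (-10)(-16) = 260
Plane: 5x + 10y - 10z = 260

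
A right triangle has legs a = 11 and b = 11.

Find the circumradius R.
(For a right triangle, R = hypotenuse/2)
Hypotenuse c = √(11² + 11²) = √242 = 15.5563
R = c/2 = 7.778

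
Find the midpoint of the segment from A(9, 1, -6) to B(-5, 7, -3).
Midpoint = ((9-5)/2, (1+7)/2, (-6-3)/2) = (2, 4, -4.5)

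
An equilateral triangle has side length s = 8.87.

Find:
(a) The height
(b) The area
(a) Height h = s·√3/2 = 8.87·√3/2 = 7.682
(b) Area = (√3/4)·s² = (√3/4)·8.87² = (√3/4)·78.6769 = 34.07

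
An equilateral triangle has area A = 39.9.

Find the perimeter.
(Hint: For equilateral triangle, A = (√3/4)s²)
A = (√3/4)s²  →  s² = 4A/√3 = 4·39.9/√3 = 92.1451
s = 9.59922
Perimeter = 3s = 28.8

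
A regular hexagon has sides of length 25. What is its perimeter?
Perimeter = number of sides * side length
Perimeter = 6 * 25
Perimeter = 150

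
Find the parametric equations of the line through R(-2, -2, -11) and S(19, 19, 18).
Direction vector d = S - R = (21, 21, 29)
x = -2 + 21t, y = -2 + 21t, z = -11 + 29t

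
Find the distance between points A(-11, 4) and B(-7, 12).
Using the distance formula: d = sqrt((x₂-x₁)² + (y₂-y₁)²)
dx = (-7) - (-11) = 4
dy = 12 - 4 = 8
d = sqrt(4² + 8²) = sqrt(16 + 64) = sqrt(80) = 8.94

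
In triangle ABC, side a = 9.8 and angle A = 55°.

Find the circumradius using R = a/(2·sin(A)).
R = a/(2·sin(A)) = 9.8/(2·sin(55°))
R = 9.8/(2·0.819152) = 9.8/1.638304 = 5.982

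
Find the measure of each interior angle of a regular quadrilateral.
Interior angle of a regular n-gon = (n-2)*180/n
Interior angle = (4-2)*180/4
Interior angle = 2*180/4
Interior angle = 360/4
Interior angle = 90 degrees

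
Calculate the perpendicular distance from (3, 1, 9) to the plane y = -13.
d = |0(3) + 1(1) + 0(9) - (-13)| / √(0² + 1² + 0²) = 14/√1 = 14.0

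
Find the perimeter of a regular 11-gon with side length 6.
Perimeter = number of sides * side length
Perimeter = 11 * 6
Perimeter = 66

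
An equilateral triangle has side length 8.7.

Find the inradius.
For an equilateral triangle, r = s/(2√3) where s is the side.
r = 8.7/(2√3) = 8.7/3.464102 = 2.511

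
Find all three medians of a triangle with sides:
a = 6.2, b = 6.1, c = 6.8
Using m_x = ½√(2y² + 2z² - x²):
m_a = ½√(2·6.1² + 2·6.8² - 6.2²) = ½√128.46 = 5.667
m_b = ½√(2·6.2² + 2·6.8² - 6.1²) = ½√132.15 = 5.748
m_c = ½√(2·6.2² + 2·6.1² - 6.8²) = ½√105.06 = 5.125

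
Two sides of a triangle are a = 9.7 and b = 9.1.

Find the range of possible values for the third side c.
By the triangle inequality: |a - b| < c < a + b
|9.7 - 9.1| < c < 9.7 + 9.1
0.6 < c < 18.8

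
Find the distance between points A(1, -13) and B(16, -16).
Using the distance formula: d = sqrt((x₂-x₁)² + (y₂-y₁)²)
dx = 16 - 1 = 15
dy = (-16) - (-13) = -3
d = sqrt(15² + (-3)²) = sqrt(225 + 9) = sqrt(234) = 15.30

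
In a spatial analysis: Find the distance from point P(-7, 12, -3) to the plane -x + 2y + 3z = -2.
d = |(-1)(-7) + 2(12) + 3(-3) - (-2)| / √((-1)² + 2² + 3²) = 24/√14 = 6.414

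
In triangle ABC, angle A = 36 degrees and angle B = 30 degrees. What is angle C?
Sum of angles in a triangle = 180 degrees
Third angle = 180 - 36 - 30
Third angle = 114 degrees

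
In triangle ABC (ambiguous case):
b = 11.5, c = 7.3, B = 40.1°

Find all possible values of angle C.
sin(C)/c = sin(B)/b  →  sin(C) = c·sin(B)/b = 7.3·sin(40.1°)/11.5 = 0.408878
C₁ = arcsin(0.408878) = 24.13°,  C₂ = 180° - C₁ = 155.87°
Check C₂: A = 180° - 40.1° - 155.87° = -15.97° ≤ 0, rejected
C = 24.13° (one solution)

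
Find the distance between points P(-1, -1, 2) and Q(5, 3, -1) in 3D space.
d = √[(6)² + (4)² + (-3)²] = √61 = 7.81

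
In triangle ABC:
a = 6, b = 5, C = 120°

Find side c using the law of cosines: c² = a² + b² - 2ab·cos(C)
c² = 6² + 5² - 2·6·5·cos(120°)
c² = 36 + 25 - 60·-0.5000 = 91
c = √91 = 9.539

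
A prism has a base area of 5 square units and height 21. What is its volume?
Volume = base area * height
Volume = 5 * 21
Volume = 105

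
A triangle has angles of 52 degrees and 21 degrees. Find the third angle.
Sum of angles in a triangle = 180 degrees
Third angle = 180 - 52 - 21
Third angle = 107 degrees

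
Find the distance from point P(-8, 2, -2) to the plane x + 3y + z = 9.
d = |1(-8) + 3(2) + 1(-2) - (9)| / √(1² + 3² + 1²) = 13/√11 = 3.92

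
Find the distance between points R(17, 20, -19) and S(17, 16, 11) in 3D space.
d = √[(0)² + (-4)² + (30)²] = √916 = 30.27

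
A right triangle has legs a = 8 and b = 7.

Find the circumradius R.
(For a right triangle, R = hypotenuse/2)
Hypotenuse c = √(8² + 7²) = √113 = 10.6301
R = c/2 = 5.315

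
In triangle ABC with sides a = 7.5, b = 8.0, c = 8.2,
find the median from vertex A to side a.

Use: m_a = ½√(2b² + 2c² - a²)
m_a = ½√(2·8.0² + 2·8.2² - 7.5²)
m_a = ½√(128 + 134.48 - 56.25) = ½√206.23 = 7.18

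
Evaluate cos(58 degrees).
cos(58 degrees) = 0.5299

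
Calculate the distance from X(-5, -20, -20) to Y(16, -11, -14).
d = √[(21)² + (9)² + (6)²] = √558 = 23.62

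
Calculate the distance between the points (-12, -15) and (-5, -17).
Using the distance formula: d = sqrt((x₂-x₁)² + (y₂-y₁)²)
dx = (-5) - (-12) = 7
dy = (-17) - (-15) = -2
d = sqrt(7² + (-2)²) = sqrt(49 + 4) = sqrt(53) = 7.28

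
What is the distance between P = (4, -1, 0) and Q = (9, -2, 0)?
d = √[(5)² + (-1)² + (0)²] = √26 = 5.099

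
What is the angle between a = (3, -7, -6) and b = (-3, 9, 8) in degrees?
a·b = -120, |a|² = 94, |b|² = 154
cos θ = -120/√14476 ≈ -0.9974
θ ≈ 175.8°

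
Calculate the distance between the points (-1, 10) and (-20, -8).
Using the distance formula: d = sqrt((x₂-x₁)² + (y₂-y₁)²)
dx = (-20) - (-1) = -19
dy = (-8) - 10 = -18
d = sqrt((-19)² + (-18)²) = sqrt(361 + 324) = sqrt(685) = 26.17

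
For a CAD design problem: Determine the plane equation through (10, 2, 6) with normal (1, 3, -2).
d = n·P = (1)(10) + (3)(2) + (-2)(6) = 4
Plane: x + 3y - 2z = 4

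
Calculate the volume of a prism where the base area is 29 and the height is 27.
Volume = base area * height
Volume = 29 * 27
Volume = 783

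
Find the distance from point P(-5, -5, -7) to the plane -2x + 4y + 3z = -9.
d = |(-2)(-5) + 4(-5) + 3(-7) - (-9)| / √((-2)² + 4² + 3²) = 22/√29 = 4.085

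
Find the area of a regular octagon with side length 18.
For a regular 8-gon with side length s = 18:
Apothem a = s / (2*tan(pi/8)) = 18 / (2*tan(pi/8)) ≈ 21.7279
Perimeter P = 8 * 18 = 144
Area = (1/2) * P * a = (1/2) * 144 * 21.7279 = 1564.41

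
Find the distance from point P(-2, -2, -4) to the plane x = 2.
d = |1(-2) + 0(-2) + 0(-4) - (2)| / √(1² + 0² + 0²) = 4/√1 = 4.0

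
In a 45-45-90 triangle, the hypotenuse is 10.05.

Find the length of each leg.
In a 45-45-90 triangle, hypotenuse = leg·√2  →  leg = hypotenuse/√2
leg = 10.05/√2 = 7.106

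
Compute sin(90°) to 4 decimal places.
sin(90 degrees) = 1
Decimal approximation: 1.0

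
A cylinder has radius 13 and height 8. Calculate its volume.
Volume = pi * r² * h
Volume = pi * 13² * 8
Volume = pi * 169 * 8
Volume = pi * 1352
Volume = 4247.43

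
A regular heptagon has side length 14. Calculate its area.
For a regular 7-gon with side length s = 14:
Apothem a = s / (2*tan(pi/7)) = 14 / (2*tan(pi/7)) ≈ 14.53565
Perimeter P = 7 * 14 = 98
Area = (1/2) * P * a = (1/2) * 98 * 14.53565 = 712.25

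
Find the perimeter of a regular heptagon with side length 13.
Perimeter = number of sides * side length
Perimeter = 7 * 13
Perimeter = 91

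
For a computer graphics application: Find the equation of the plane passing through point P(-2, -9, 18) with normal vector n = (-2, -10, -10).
d = n·P = (-2)(-2) + (-10)(-9) + (-10)(18) = -86
Plane: -2x - 10y - 10z = -86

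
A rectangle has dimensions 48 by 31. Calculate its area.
Area = length * width
Area = 48 * 31
Area = 1488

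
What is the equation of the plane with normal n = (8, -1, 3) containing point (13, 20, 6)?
d = n·P = (8)(13) + (-1)(20) + (3)(6) = 102
Plane: 8x - y + 3z = 102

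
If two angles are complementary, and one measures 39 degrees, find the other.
Complementary angles sum to 90 degrees.
Other angle = 90 - 39
Other angle = 51 degrees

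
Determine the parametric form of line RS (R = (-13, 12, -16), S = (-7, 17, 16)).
Direction vector d = S - R = (6, 5, 32)
x = -13 + 6t, y = 12 + 5t, z = -16 + 32t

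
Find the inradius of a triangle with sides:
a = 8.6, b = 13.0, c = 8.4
s = (a+b+c)/2 = (8.6+13.0+8.4)/2 = 15
Area = √(s(s-a)(s-b)(s-c)) = √(15·6.4·2·6.6) = 35.5978
r = Area/s = 35.5978/15 = 2.373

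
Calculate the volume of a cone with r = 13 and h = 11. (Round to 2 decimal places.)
Volume = (1/3) * pi * r² * h
Volume = (1/3) * pi * 13² * 11
Volume = (1/3) * pi * 169 * 11
Volume = (1/3) * pi * 1859
Volume = 1946.74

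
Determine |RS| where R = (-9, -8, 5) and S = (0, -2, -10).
d = √[(9)² + (6)² + (-15)²] = √342 = 18.49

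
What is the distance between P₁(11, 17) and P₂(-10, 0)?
Using the distance formula: d = sqrt((x₂-x₁)² + (y₂-y₁)²)
dx = (-10) - 11 = -21
dy = 0 - 17 = -17
d = sqrt((-21)² + (-17)²) = sqrt(441 + 289) = sqrt(730) = 27.02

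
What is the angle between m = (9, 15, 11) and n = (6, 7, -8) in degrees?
m·n = 71, |m|² = 427, |n|² = 149
cos θ = 71/√63623 ≈ 0.2815
θ ≈ 73.65°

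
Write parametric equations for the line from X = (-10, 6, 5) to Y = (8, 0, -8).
Direction vector d = Y - X = (18, -6, -13)
x = -10 + 18t, y = 6 - 6t, z = 5 - 13t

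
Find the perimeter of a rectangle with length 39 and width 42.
Perimeter = 2 * (length + width)
Perimeter = 2 * (39 + 42)
Perimeter = 2 * 81
Perimeter = 162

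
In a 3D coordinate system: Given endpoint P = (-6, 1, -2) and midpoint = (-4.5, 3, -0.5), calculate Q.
Q = (2×(-4.5) - (-6), 2×3 - 1, 2×(-0.5) - (-2)) = (-3, 5, 1)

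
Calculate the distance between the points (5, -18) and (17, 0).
Using the distance formula: d = sqrt((x₂-x₁)² + (y₂-y₁)²)
dx = 17 - 5 = 12
dy = 0 - (-18) = 18
d = sqrt(12² + 18²) = sqrt(144 + 324) = sqrt(468) = 21.63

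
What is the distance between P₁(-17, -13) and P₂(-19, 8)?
Using the distance formula: d = sqrt((x₂-x₁)² + (y₂-y₁)²)
dx = (-19) - (-17) = -2
dy = 8 - (-13) = 21
d = sqrt((-2)² + 21²) = sqrt(4 + 441) = sqrt(445) = 21.10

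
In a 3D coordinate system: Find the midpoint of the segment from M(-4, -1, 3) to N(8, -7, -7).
Midpoint = ((-4+8)/2, (-1-7)/2, (3-7)/2) = (2, -4, -2)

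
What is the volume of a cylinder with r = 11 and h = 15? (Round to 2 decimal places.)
Volume = pi * r² * h
Volume = pi * 11² * 15
Volume = pi * 121 * 15
Volume = pi * 1815
Volume = 5701.99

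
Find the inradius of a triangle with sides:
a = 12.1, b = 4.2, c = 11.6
s = (a+b+c)/2 = (12.1+4.2+11.6)/2 = 13.95
Area = √(s(s-a)(s-b)(s-c)) = √(13.95·1.85·9.75·2.35) = 24.317
r = Area/s = 24.317/13.95 = 1.743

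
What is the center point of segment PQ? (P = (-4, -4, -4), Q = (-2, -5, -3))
Midpoint = ((-4-2)/2, (-4-5)/2, (-4-3)/2) = (-3, -4.5, -3.5)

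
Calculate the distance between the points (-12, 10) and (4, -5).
Using the distance formula: d = sqrt((x₂-x₁)² + (y₂-y₁)²)
dx = 4 - (-12) = 16
dy = (-5) - 10 = -15
d = sqrt(16² + (-15)²) = sqrt(256 + 225) = sqrt(481) = 21.93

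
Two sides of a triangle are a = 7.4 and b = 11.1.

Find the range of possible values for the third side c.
By the triangle inequality: |a - b| < c < a + b
|7.4 - 11.1| < c < 7.4 + 11.1
3.7 < c < 18.5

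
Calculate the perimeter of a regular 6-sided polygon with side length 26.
Perimeter = number of sides * side length
Perimeter = 6 * 26
Perimeter = 156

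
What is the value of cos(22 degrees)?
cos(22 degrees) = 0.9272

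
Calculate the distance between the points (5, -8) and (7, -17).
Using the distance formula: d = sqrt((x₂-x₁)² + (y₂-y₁)²)
dx = 7 - 5 = 2
dy = (-17) - (-8) = -9
d = sqrt(2² + (-9)²) = sqrt(4 + 81) = sqrt(85) = 9.22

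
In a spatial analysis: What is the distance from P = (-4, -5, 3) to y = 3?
d = |0(-4) + 1(-5) + 0(3) - (3)| / √(0² + 1² + 0²) = 8/√1 = 8.0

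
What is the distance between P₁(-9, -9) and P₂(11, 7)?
Using the distance formula: d = sqrt((x₂-x₁)² + (y₂-y₁)²)
dx = 11 - (-9) = 20
dy = 7 - (-9) = 16
d = sqrt(20² + 16²) = sqrt(400 + 256) = sqrt(656) = 25.61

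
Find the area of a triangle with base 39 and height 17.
Area = (1/2) * base * height
Area = (1/2) * 39 * 17
Area = 331.50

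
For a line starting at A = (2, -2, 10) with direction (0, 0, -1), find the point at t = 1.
P(1) = (2 + 0(1), -2 + 0(1), 10 + (-1)(1)) = (2, -2, 9)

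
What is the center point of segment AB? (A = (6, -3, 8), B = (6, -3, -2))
Midpoint = ((6+6)/2, (-3-3)/2, (8-2)/2) = (6, -3, 3)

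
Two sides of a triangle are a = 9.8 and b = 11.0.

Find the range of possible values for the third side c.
By the triangle inequality: |a - b| < c < a + b
|9.8 - 11.0| < c < 9.8 + 11.0
1.2 < c < 20.8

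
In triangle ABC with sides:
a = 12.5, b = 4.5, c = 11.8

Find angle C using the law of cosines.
cos(C) = (a² + b² - c²)/(2ab)
cos(C) = (12.5² + 4.5² - 11.8²)/(2·12.5·4.5) = 37.26/112.5 = 0.331200
C = arccos(0.331200) = 70.66°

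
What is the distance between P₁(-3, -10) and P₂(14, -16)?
Using the distance formula: d = sqrt((x₂-x₁)² + (y₂-y₁)²)
dx = 14 - (-3) = 17
dy = (-16) - (-10) = -6
d = sqrt(17² + (-6)²) = sqrt(289 + 36) = sqrt(325) = 18.03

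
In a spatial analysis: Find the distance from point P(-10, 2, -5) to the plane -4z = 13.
d = |0(-10) + 0(2) + (-4)(-5) - (13)| / √(0² + 0² + (-4)²) = 7/√16 = 1.75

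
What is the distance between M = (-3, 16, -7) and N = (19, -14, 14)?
d = √[(22)² + (-30)² + (21)²] = √1825 = 42.72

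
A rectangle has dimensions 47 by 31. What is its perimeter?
Perimeter = 2 * (length + width)
Perimeter = 2 * (47 + 31)
Perimeter = 2 * 78
Perimeter = 156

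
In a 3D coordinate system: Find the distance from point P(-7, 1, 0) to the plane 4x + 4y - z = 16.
d = |4(-7) + 4(1) + (-1)(0) - (16)| / √(4² + 4² + (-1)²) = 40/√33 = 6.963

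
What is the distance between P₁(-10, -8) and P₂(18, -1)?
Using the distance formula: d = sqrt((x₂-x₁)² + (y₂-y₁)²)
dx = 18 - (-10) = 28
dy = (-1) - (-8) = 7
d = sqrt(28² + 7²) = sqrt(784 + 49) = sqrt(833) = 28.86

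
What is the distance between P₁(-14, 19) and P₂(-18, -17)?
Using the distance formula: d = sqrt((x₂-x₁)² + (y₂-y₁)²)
dx = (-18) - (-14) = -4
dy = (-17) - 19 = -36
d = sqrt((-4)² + (-36)²) = sqrt(16 + 1296) = sqrt(1312) = 36.22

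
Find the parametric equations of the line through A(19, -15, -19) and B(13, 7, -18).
Direction vector d = B - A = (-6, 22, 1)
x = 19 - 6t, y = -15 + 22t, z = -19 + t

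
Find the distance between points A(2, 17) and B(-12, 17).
Using the distance formula: d = sqrt((x₂-x₁)² + (y₂-y₁)²)
dx = (-12) - 2 = -14
dy = 17 - 17 = 0
d = sqrt((-14)² + 0²) = sqrt(196 + 0) = sqrt(196) = 14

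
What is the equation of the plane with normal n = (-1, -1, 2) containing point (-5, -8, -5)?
d = n·P = (-1)(-5) + (-1)(-8) + (2)(-5) = 3
Plane: -x - y + 2z = 3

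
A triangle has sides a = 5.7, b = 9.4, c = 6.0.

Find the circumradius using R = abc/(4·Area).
s = (a+b+c)/2 = 10.55
Area = √(s(s-a)(s-b)(s-c)) = √(10.55·4.85·1.15·4.55) = 16.3626
R = abc/(4·Area) = (5.7·9.4·6.0)/(4·16.3626) = 321.48/65.4504 = 4.912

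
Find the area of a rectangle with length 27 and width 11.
Area = length * width
Area = 27 * 11
Area = 297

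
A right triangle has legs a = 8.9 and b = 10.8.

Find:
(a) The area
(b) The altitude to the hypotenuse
(a) Area = ½ab = ½·8.9·10.8 = 48.06
(b) Hypotenuse c = √(8.9² + 10.8²) = √195.85 = 13.9946
    Area = ½·c·h_c  →  h_c = 2·Area/c = 2·48.06/13.9946 = 6.868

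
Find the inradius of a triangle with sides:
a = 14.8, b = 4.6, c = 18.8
s = (a+b+c)/2 = (14.8+4.6+18.8)/2 = 19.1
Area = √(s(s-a)(s-b)(s-c)) = √(19.1·4.3·14.5·0.3) = 18.9015
r = Area/s = 18.9015/19.1 = 0.9896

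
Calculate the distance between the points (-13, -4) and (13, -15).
Using the distance formula: d = sqrt((x₂-x₁)² + (y₂-y₁)²)
dx = 13 - (-13) = 26
dy = (-15) - (-4) = -11
d = sqrt(26² + (-11)²) = sqrt(676 + 121) = sqrt(797) = 28.23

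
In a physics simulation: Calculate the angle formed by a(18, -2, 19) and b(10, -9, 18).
a·b = 540, |a|² = 689, |b|² = 505
cos θ = 540/√347945 ≈ 0.9155
θ ≈ 23.73°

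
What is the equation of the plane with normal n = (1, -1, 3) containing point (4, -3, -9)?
d = n·P = (1)(4) + (-1)(-3) + (3)(-9) = -20
Plane: x - y + 3z = -20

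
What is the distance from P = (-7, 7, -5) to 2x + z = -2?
d = |2(-7) + 0(7) + 1(-5) - (-2)| / √(2² + 0² + 1²) = 17/√5 = 7.603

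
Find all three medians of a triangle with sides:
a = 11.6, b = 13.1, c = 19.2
Using m_x = ½√(2y² + 2z² - x²):
m_a = ½√(2·13.1² + 2·19.2² - 11.6²) = ½√945.94 = 15.38
m_b = ½√(2·11.6² + 2·19.2² - 13.1²) = ½√834.79 = 14.45
m_c = ½√(2·11.6² + 2·13.1² - 19.2²) = ½√243.7 = 7.805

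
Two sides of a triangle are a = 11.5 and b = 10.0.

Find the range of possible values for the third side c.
By the triangle inequality: |a - b| < c < a + b
|11.5 - 10.0| < c < 11.5 + 10.0
1.5 < c < 21.5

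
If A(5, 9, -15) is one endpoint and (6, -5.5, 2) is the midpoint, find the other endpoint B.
B = (2×6 - 5, 2×(-5.5) - 9, 2×2 - (-15)) = (7, -20, 19)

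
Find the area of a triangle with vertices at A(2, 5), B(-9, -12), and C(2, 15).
Using the coordinate formula: Area = (1/2)|x₁(y₂-y₃) + x₂(y₃-y₁) + x₃(y₁-y₂)|
Area = (1/2)|2((-12)-15) + (-9)(15-5) + 2(5-(-12))|
Area = (1/2)|2*(-27) + (-9)*10 + 2*17|
Area = (1/2)|(-54) + (-90) + 34|
Area = (1/2)*110 = 55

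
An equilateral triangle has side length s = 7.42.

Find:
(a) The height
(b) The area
(a) Height h = s·√3/2 = 7.42·√3/2 = 6.426
(b) Area = (√3/4)·s² = (√3/4)·7.42² = (√3/4)·55.0564 = 23.84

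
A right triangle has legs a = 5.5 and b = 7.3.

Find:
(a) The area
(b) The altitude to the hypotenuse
(a) Area = ½ab = ½·5.5·7.3 = 20.075
(b) Hypotenuse c = √(5.5² + 7.3²) = √83.54 = 9.14002
    Area = ½·c·h_c  →  h_c = 2·Area/c = 2·20.075/9.14002 = 4.393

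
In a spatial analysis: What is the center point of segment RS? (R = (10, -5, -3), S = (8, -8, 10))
Midpoint = ((10+8)/2, (-5-8)/2, (-3+10)/2) = (9, -6.5, 3.5)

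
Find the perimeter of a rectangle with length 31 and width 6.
Perimeter = 2 * (length + width)
Perimeter = 2 * (31 + 6)
Perimeter = 2 * 37
Perimeter = 74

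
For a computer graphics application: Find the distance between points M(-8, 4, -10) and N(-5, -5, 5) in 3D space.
d = √[(3)² + (-9)² + (15)²] = √315 = 17.75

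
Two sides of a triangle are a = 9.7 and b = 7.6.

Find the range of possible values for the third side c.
By the triangle inequality: |a - b| < c < a + b
|9.7 - 7.6| < c < 9.7 + 7.6
2.1 < c < 17.3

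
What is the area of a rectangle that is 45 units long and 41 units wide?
Area = length * width
Area = 45 * 41
Area = 1845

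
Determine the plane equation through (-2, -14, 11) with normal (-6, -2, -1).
d = n·P = (-6)(-2) + (-2)(-14) + (-1)(11) = 29
Plane: -6x - 2y - z = 29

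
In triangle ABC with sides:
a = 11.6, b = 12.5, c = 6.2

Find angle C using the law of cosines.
cos(C) = (a² + b² - c²)/(2ab)
cos(C) = (11.6² + 12.5² - 6.2²)/(2·11.6·12.5) = 252.37/290 = 0.870241
C = arccos(0.870241) = 29.51°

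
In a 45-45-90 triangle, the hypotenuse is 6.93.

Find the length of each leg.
In a 45-45-90 triangle, hypotenuse = leg·√2  →  leg = hypotenuse/√2
leg = 6.93/√2 = 4.9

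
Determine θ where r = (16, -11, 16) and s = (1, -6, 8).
r·s = 210, |r|² = 633, |s|² = 101
cos θ = 210/√63933 ≈ 0.8305
θ ≈ 33.85°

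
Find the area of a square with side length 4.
Area = s²
Area = 4²
Area = 16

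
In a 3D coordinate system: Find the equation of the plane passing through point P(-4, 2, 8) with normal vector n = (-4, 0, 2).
d = n·P = (-4)(-4) + (0)(2) + (2)(8) = 32
Plane: -4x + 2z = 32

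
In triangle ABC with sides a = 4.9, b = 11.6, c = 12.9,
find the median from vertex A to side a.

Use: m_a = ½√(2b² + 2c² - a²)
m_a = ½√(2·11.6² + 2·12.9² - 4.9²)
m_a = ½√(269.12 + 332.82 - 24.01) = ½√577.93 = 12.02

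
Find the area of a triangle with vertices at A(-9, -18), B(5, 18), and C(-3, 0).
Using the coordinate formula: Area = (1/2)|x₁(y₂-y₃) + x₂(y₃-y₁) + x₃(y₁-y₂)|
Area = (1/2)|(-9)(18-0) + 5(0-(-18)) + (-3)((-18)-18)|
Area = (1/2)|(-9)*18 + 5*18 + (-3)*(-36)|
Area = (1/2)|(-162) + 90 + 108|
Area = (1/2)*36 = 18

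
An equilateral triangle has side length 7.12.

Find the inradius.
For an equilateral triangle, r = s/(2√3) where s is the side.
r = 7.12/(2√3) = 7.12/3.464102 = 2.055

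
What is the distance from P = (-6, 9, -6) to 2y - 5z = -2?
d = |0(-6) + 2(9) + (-5)(-6) - (-2)| / √(0² + 2² + (-5)²) = 50/√29 = 9.285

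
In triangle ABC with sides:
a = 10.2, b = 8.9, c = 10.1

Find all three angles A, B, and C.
By the law of cosines:
cos(A) = (b² + c² - a²)/(2bc) = 0.429302  →  A = 64.58°
cos(B) = (a² + c² - b²)/(2ac) = 0.615609  →  B = 52°
cos(C) = (a² + b² - c²)/(2ab) = 0.447455  →  C = 63.42°
Check: A + B + C = 180.0° ✓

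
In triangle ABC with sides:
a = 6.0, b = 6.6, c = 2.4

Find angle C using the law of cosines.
cos(C) = (a² + b² - c²)/(2ab)
cos(C) = (6.0² + 6.6² - 2.4²)/(2·6.0·6.6) = 73.8/79.2 = 0.931818
C = arccos(0.931818) = 21.28°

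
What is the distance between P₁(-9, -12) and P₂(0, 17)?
Using the distance formula: d = sqrt((x₂-x₁)² + (y₂-y₁)²)
dx = 0 - (-9) = 9
dy = 17 - (-12) = 29
d = sqrt(9² + 29²) = sqrt(81 + 841) = sqrt(922) = 30.36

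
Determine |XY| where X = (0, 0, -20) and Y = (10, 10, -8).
d = √[(10)² + (10)² + (12)²] = √344 = 18.55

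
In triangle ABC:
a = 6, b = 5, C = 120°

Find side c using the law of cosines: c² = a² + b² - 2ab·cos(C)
c² = 6² + 5² - 2·6·5·cos(120°)
c² = 36 + 25 - 60·-0.5000 = 91
c = √91 = 9.539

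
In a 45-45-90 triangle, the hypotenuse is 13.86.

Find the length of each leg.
In a 45-45-90 triangle, hypotenuse = leg·√2  →  leg = hypotenuse/√2
leg = 13.86/√2 = 9.8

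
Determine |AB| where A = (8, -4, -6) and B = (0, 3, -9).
d = √[(-8)² + (7)² + (-3)²] = √122 = 11.05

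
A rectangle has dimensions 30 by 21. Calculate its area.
Area = length * width
Area = 30 * 21
Area = 630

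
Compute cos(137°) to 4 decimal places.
cos(137 degrees) = -0.7314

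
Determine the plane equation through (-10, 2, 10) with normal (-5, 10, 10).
d = n·P = (-5)(-10) + (10)(2) + (10)(10) = 170
Plane: -5x + 10y + 10z = 170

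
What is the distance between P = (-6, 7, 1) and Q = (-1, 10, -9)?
d = √[(5)² + (3)² + (-10)²] = √134 = 11.58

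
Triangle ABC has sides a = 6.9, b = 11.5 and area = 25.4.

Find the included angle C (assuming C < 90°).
Area = ½ab·sin(C)  →  sin(C) = 2·Area/(ab)
sin(C) = 2·25.4/(6.9·11.5) = 0.640202
C = arcsin(0.640202) = 39.81°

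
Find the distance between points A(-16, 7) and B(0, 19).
Using the distance formula: d = sqrt((x₂-x₁)² + (y₂-y₁)²)
dx = 0 - (-16) = 16
dy = 19 - 7 = 12
d = sqrt(16² + 12²) = sqrt(256 + 144) = sqrt(400) = 20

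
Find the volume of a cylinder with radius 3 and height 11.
Volume = pi * r² * h
Volume = pi * 3² * 11
Volume = pi * 9 * 11
Volume = pi * 99
Volume = 311.02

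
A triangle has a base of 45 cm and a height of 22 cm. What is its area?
Area = (1/2) * base * height
Area = (1/2) * 45 * 22
Area = 495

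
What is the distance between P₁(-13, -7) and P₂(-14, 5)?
Using the distance formula: d = sqrt((x₂-x₁)² + (y₂-y₁)²)
dx = (-14) - (-13) = -1
dy = 5 - (-7) = 12
d = sqrt((-1)² + 12²) = sqrt(1 + 144) = sqrt(145) = 12.04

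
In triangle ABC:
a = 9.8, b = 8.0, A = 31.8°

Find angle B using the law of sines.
sin(B)/b = sin(A)/a
sin(B) = b·sin(A)/a = 8.0·sin(31.8°)/9.8 = 0.430168
B = arcsin(0.430168) = 25.48°  (b ≤ a, so B ≤ A and the acute solution is unique)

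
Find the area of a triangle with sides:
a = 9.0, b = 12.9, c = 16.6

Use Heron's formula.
s = (a+b+c)/2 = (9.0+12.9+16.6)/2 = 19.25
A = √(s(s-a)(s-b)(s-c)) = √(19.25·10.25·6.35·2.65)
A = √3320.28 = 57.62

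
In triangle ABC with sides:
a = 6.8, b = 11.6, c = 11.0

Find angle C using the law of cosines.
cos(C) = (a² + b² - c²)/(2ab)
cos(C) = (6.8² + 11.6² - 11.0²)/(2·6.8·11.6) = 59.8/157.76 = 0.379057
C = arccos(0.379057) = 67.72°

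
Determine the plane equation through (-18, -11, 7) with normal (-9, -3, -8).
d = n·P = (-9)(-18) + (-3)(-11) + (-8)(7) = 139
Plane: -9x - 3y - 8z = 139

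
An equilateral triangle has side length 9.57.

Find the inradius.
For an equilateral triangle, r = s/(2√3) where s is the side.
r = 9.57/(2√3) = 9.57/3.464102 = 2.763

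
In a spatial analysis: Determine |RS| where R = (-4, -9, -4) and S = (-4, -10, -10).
d = √[(0)² + (-1)² + (-6)²] = √37 = 6.083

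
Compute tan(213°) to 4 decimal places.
tan(213 degrees) = 0.6494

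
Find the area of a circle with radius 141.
Area = pi * r²
Area = pi * 141²
Area = pi * 19881
Area = 62458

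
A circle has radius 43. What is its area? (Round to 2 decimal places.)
Area = pi * r²
Area = pi * 43²
Area = pi * 1849
Area = 5808.80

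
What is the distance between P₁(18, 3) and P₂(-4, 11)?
Using the distance formula: d = sqrt((x₂-x₁)² + (y₂-y₁)²)
dx = (-4) - 18 = -22
dy = 11 - 3 = 8
d = sqrt((-22)² + 8²) = sqrt(484 + 64) = sqrt(548) = 23.41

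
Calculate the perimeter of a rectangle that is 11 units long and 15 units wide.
Perimeter = 2 * (length + width)
Perimeter = 2 * (11 + 15)
Perimeter = 2 * 26
Perimeter = 52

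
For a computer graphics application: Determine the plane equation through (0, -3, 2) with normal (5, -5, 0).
d = n·P = (5)(0) + (-5)(-3) + (0)(2) = 15
Plane: 5x - 5y = 15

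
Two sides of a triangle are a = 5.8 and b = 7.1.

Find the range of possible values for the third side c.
By the triangle inequality: |a - b| < c < a + b
|5.8 - 7.1| < c < 5.8 + 7.1
1.3 < c < 12.9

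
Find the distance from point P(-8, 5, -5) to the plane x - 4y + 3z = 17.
d = |1(-8) + (-4)(5) + 3(-5) - (17)| / √(1² + (-4)² + 3²) = 60/√26 = 11.77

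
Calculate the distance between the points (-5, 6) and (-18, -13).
Using the distance formula: d = sqrt((x₂-x₁)² + (y₂-y₁)²)
dx = (-18) - (-5) = -13
dy = (-13) - 6 = -19
d = sqrt((-13)² + (-19)²) = sqrt(169 + 361) = sqrt(530) = 23.02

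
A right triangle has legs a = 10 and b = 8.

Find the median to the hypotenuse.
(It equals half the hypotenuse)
Hypotenuse c = √(10² + 8²) = √164 = 12.8062
Median to hypotenuse = c/2 = 6.403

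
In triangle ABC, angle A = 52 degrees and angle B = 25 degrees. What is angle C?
Sum of angles in a triangle = 180 degrees
Third angle = 180 - 52 - 25
Third angle = 103 degrees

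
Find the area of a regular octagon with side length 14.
For a regular 8-gon with side length s = 14:
Apothem a = s / (2*tan(pi/8)) = 14 / (2*tan(pi/8)) ≈ 16.8995
Perimeter P = 8 * 14 = 112
Area = (1/2) * P * a = (1/2) * 112 * 16.8995 = 946.37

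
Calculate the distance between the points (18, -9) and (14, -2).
Using the distance formula: d = sqrt((x₂-x₁)² + (y₂-y₁)²)
dx = 14 - 18 = -4
dy = (-2) - (-9) = 7
d = sqrt((-4)² + 7²) = sqrt(16 + 49) = sqrt(65) = 8.06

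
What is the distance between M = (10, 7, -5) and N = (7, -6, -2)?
d = √[(-3)² + (-13)² + (3)²] = √187 = 13.67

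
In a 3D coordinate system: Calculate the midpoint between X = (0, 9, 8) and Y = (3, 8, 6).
Midpoint = ((0+3)/2, (9+8)/2, (8+6)/2) = (1.5, 8.5, 7)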